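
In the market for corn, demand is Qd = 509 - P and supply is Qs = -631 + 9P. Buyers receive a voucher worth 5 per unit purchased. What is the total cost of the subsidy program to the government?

Government cost = 1997.5

Pre-subsidy: 509 - P = -631 + 9P gives P* = 114, Q* = 395.
With the rebate, buyers effectively pay Pb = Ps − 5, where Ps is the price sellers receive.
Demand in terms of Ps becomes Qd = 509 − 1(Ps − 5) = 514 - Ps. Setting this equal to supply: 514 - Ps = -631 + 9Ps, so Ps = 114.5.
Buyers pay Pb = 114.5 − 5 = 109.5; Q' = -631 + 9·114.5 = 399.5.
Government outlay = subsidy × quantity = 5 × 399.5 = 1997.5.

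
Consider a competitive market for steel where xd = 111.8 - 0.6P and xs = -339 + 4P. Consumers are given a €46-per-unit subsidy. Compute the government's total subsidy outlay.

Pre-subsidy: 111.8 - 0.6P = -339 + 4P gives P* = 98, x* = 53.
With the rebate, buyers effectively pay Pb = Ps − 46, where Ps is the price sellers receive.
Demand in terms of Ps becomes xd = 111.8 − 0.6(Ps − 46) = 139.4 - 0.6Ps. Setting this equal to supply: 139.4 - 0.6Ps = -339 + 4Ps, so Ps = 104.
Buyers pay Pb = 104 − 46 = 58; x' = -339 + 4·104 = 77.
Government outlay = subsidy × quantity = 46 × 77 = 3542.

Government cost = €3542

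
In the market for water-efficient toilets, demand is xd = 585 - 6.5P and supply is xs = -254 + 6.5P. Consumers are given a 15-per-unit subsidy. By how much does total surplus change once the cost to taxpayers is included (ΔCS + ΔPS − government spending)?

Pre-subsidy: 585 - 6.5P = -254 + 6.5P gives P* = 839/13, x* = 165.5.
With the rebate, buyers effectively pay Pb = Ps − 15, where Ps is the price sellers receive.
Demand in terms of Ps becomes xd = 585 − 6.5(Ps − 15) = 682.5 - 6.5Ps. Setting this equal to supply: 682.5 - 6.5Ps = -254 + 6.5Ps, so Ps = 1873/26.
Buyers pay Pb = 1873/26 − 15 = 1483/26; x' = -254 + 6.5·(1873/26) = 214.25.
ΔCS = ½(165.5 + 214.25)(839/13 − 1483/26) = 1424.0625; ΔPS = ½(165.5 + 214.25)(1873/26 − 839/13) = 1424.0625.
Government spending = 15 × 214.25 = 3213.75.
Net change = 1424.0625 + 1424.0625 − 3213.75 = -365.625. The loss equals the DWL triangle ½·15·48.75.

Net change in total surplus = -365.625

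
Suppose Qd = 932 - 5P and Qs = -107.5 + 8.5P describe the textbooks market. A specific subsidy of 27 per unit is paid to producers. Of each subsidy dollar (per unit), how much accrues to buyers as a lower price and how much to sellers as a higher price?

Buyers gain 17 per unit; sellers gain 10 per unit

Pre-subsidy: 932 - 5P = -107.5 + 8.5P gives P* = 77, Q* = 547.
With the subsidy, sellers receive Ps = Pb + 27 for each unit, where Pb is the price buyers pay.
Supply in terms of Pb becomes Qs = -107.5 + 8.5(Pb + 27) = 122 + 8.5Pb. Setting this equal to demand: 932 - 5Pb = 122 + 8.5Pb, so Pb = 60.
Sellers receive Ps = 60 + 27 = 87; Q' = 932 − 5·60 = 632.
Buyers' price falls by P* − Pb = 77 − 60 = 17; sellers' price rises by Ps − P* = 87 − 77 = 10.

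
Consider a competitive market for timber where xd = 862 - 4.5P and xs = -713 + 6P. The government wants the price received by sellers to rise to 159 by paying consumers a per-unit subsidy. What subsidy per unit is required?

Required subsidy s = 21 per unit

At a seller price of 159, quantity supplied is -713 + 6·159 = 241.
Buyers absorb 241 only when they pay Pb with 862 − 4.5·Pb = 241, i.e. Pb = 138.
s = Ps − Pb = 159 − 138 = 21.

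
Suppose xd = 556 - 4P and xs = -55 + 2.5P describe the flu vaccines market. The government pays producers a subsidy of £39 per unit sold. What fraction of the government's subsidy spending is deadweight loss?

DWL / government spending = 0.125

Pre-subsidy: 556 - 4P = -55 + 2.5P gives P* = 94, x* = 180.
With the subsidy, sellers receive Ps = Pb + 39 for each unit, where Pb is the price buyers pay.
Supply in terms of Pb becomes xs = -55 + 2.5(Pb + 39) = 42.5 + 2.5Pb. Setting this equal to demand: 556 - 4Pb = 42.5 + 2.5Pb, so Pb = 79.
Sellers receive Ps = 79 + 39 = 118; x' = 556 − 4·79 = 240.
ΔCS = ½(180 + 240)(94 − 79) = 3150; ΔPS = ½(180 + 240)(118 − 94) = 5040.
Government spending = 39 × 240 = 9360.
DWL = ½ × 39 × (240 − 180) = 1170; fraction = 1170 / 9360 = 0.125.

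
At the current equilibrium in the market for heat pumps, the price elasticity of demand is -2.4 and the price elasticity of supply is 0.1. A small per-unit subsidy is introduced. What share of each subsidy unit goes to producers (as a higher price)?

Producer share = 0.96

For a small subsidy around the equilibrium, the benefit split depends on the relative slopes, which at a point are proportional to the elasticities.
Buyer share = εs/(εs + |εd|) = 0.1/(0.1 + 2.4) = 0.04; seller share = |εd|/(εs + |εd|) = 0.96.
So producers capture 0.96 of the subsidy.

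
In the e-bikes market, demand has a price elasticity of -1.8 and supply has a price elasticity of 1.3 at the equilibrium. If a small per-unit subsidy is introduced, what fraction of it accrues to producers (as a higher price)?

Producer share = 18/31

For a small subsidy around the equilibrium, the benefit split depends on the relative slopes, which at a point are proportional to the elasticities.
Buyer share = εs/(εs + |εd|) = 1.3/(1.3 + 1.8) = 13/31; seller share = |εd|/(εs + |εd|) = 18/31.
So producers capture 18/31 of the subsidy.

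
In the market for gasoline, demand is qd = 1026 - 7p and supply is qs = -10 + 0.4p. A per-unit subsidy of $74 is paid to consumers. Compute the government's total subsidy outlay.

Government cost = $5476

Pre-subsidy: 1026 - 7p = -10 + 0.4p gives p* = 140, q* = 46.
With the rebate, buyers effectively pay pb = ps − 74, where ps is the price sellers receive.
Demand in terms of ps becomes qd = 1026 − 7(ps − 74) = 1544 - 7ps. Setting this equal to supply: 1544 - 7ps = -10 + 0.4ps, so ps = 210.
Buyers pay pb = 210 − 74 = 136; q' = -10 + 0.4·210 = 74.
Government outlay = subsidy × quantity = 74 × 74 = 5476.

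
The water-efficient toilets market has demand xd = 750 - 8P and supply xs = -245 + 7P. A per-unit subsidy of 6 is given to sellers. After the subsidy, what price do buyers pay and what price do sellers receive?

Buyers pay 953/15; sellers receive 1043/15

Pre-subsidy: 750 - 8P = -245 + 7P gives P* = 199/3, x* = 658/3.
With the subsidy, sellers receive Ps = Pb + 6 for each unit, where Pb is the price buyers pay.
Supply in terms of Pb becomes xs = -245 + 7(Pb + 6) = -203 + 7Pb. Setting this equal to demand: 750 - 8Pb = -203 + 7Pb, so Pb = 953/15.
Sellers receive Ps = 953/15 + 6 = 1043/15; x' = 750 − 8·(953/15) = 3626/15.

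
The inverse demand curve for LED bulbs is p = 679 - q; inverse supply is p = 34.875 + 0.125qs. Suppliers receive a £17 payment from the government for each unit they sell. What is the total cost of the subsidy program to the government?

Government cost = 29971/3

Pre-subsidy: 679 - q = 34.875 + 0.125q gives q* = 5153/9 and p* = 958/9.
With the subsidy, sellers receive ps = pb + 17 for each unit, where pb is the price buyers pay.
On the curves, pb = 679 - q and ps = 34.875 + 0.125q; the wedge ps − pb = 17 gives 34.875 + 0.125q − (679 - q) = 17, so q' = 1763/3.
Then pb = 679 − 1·(1763/3) = 274/3 and ps = 34.875 + 0.125·(1763/3) = 325/3.
Government outlay = subsidy × quantity = 17 × 1763/3 = 29971/3.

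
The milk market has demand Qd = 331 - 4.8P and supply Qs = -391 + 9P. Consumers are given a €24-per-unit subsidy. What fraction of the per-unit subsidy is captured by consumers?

Pre-subsidy: 331 - 4.8P = -391 + 9P gives P* = 3610/69, Q* = 1837/23.
With the rebate, buyers effectively pay Pb = Ps − 24, where Ps is the price sellers receive.
Demand in terms of Ps becomes Qd = 331 − 4.8(Ps − 24) = 446.2 - 4.8Ps. Setting this equal to supply: 446.2 - 4.8Ps = -391 + 9Ps, so Ps = 182/3.
Buyers pay Pb = 182/3 − 24 = 110/3; Q' = -391 + 9·(182/3) = 155.
Buyers' price falls by P* − Pb = 3610/69 − 110/3 = 360/23; sellers' price rises by Ps − P* = 182/3 − 3610/69 = 192/23.
So consumers capture (360/23)/24 = 15/23 of each unit of subsidy.

Consumer share = 15/23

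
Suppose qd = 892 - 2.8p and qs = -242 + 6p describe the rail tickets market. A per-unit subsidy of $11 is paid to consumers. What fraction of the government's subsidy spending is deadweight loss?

Pre-subsidy: 892 - 2.8p = -242 + 6p gives p* = 2835/22, q* = 5843/11.
With the rebate, buyers effectively pay pb = ps − 11, where ps is the price sellers receive.
Demand in terms of ps becomes qd = 892 − 2.8(ps − 11) = 922.8 - 2.8ps. Setting this equal to supply: 922.8 - 2.8ps = -242 + 6ps, so ps = 1456/11.
Buyers pay pb = 1456/11 − 11 = 1335/11; q' = -242 + 6·(1456/11) = 6074/11.
ΔCS = ½(5843/11 + 6074/11)(2835/22 − 1335/11) = 178755/44; ΔPS = ½(5843/11 + 6074/11)(1456/11 − 2835/22) = 83419/44.
Government spending = 11 × 6074/11 = 6074.
DWL = ½ × 11 × (6074/11 − 5843/11) = 115.5; fraction = 115.5 / 6074 = 231/12148.

DWL / government spending = 231/12148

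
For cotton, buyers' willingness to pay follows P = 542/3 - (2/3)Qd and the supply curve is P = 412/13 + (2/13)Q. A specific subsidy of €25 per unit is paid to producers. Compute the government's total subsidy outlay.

Pre-subsidy: 542/3 - (2/3)Q = 412/13 + (2/13)Q gives Q* = 181.5625 and P* = 59.625.
With the subsidy, sellers receive Ps = Pb + 25 for each unit, where Pb is the price buyers pay.
On the curves, Pb = 542/3 - (2/3)Q and Ps = 412/13 + (2/13)Q; the wedge Ps − Pb = 25 gives 412/13 + (2/13)Q − (542/3 - (2/3)Q) = 25, so Q' = 212.03125.
Then Pb = 542/3 − (2/3)·212.03125 = 39.3125 and Ps = 412/13 + (2/13)·212.03125 = 64.3125.
Government outlay = subsidy × quantity = 25 × 212.03125 = 5300.78125.

Government cost = €5300.78125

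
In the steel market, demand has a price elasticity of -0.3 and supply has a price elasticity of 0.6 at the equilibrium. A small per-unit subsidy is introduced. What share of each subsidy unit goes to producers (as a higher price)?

Producer share = 1/3

For a small subsidy around the equilibrium, the benefit split depends on the relative slopes, which at a point are proportional to the elasticities.
Buyer share = εs/(εs + |εd|) = 0.6/(0.6 + 0.3) = 2/3; seller share = |εd|/(εs + |εd|) = 1/3.
So producers capture 1/3 of the subsidy.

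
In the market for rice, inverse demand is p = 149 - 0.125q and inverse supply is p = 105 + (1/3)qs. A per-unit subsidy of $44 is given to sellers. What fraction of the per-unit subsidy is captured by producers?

Pre-subsidy: 149 - 0.125q = 105 + (1/3)q gives q* = 96 and p* = 137.
With the subsidy, sellers receive ps = pb + 44 for each unit, where pb is the price buyers pay.
On the curves, pb = 149 - 0.125q and ps = 105 + (1/3)q; the wedge ps − pb = 44 gives 105 + (1/3)q − (149 - 0.125q) = 44, so q' = 192.
Then pb = 149 − 0.125·192 = 125 and ps = 105 + (1/3)·192 = 169.
Buyers' price falls by p* − pb = 137 − 125 = 12; sellers' price rises by ps − p* = 169 − 137 = 32.
So producers capture 32/44 = 8/11 of each unit of subsidy.

Producer share = 8/11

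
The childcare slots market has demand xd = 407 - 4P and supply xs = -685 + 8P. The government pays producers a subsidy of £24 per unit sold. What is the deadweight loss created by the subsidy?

Deadweight loss = £768

Pre-subsidy: 407 - 4P = -685 + 8P gives P* = 91, x* = 43.
With the subsidy, sellers receive Ps = Pb + 24 for each unit, where Pb is the price buyers pay.
Supply in terms of Pb becomes xs = -685 + 8(Pb + 24) = -493 + 8Pb. Setting this equal to demand: 407 - 4Pb = -493 + 8Pb, so Pb = 75.
Sellers receive Ps = 75 + 24 = 99; x' = 407 − 4·75 = 107.
The subsidy expands output by 107 − 43 = 64 past the efficient level; on those units the gap between marginal cost and willingness to pay runs from 0 up to 24.
DWL = ½ × 24 × 64 = 768.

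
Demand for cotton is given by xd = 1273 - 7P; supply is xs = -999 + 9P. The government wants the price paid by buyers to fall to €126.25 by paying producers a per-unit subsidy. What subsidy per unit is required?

At a buyer price of 126.25, quantity demanded is 1273 − 7·126.25 = 389.25.
Sellers supply 389.25 only when they receive Ps with -999 + 9·Ps = 389.25, i.e. Ps = 154.25.
s = Ps − Pb = 154.25 − 126.25 = 28.

Required subsidy s = €28 per unit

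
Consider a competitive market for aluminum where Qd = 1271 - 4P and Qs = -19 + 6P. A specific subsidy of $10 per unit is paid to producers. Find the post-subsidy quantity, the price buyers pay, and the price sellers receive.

Q' = 779; buyers pay $123; sellers receive $133

Pre-subsidy: 1271 - 4P = -19 + 6P gives P* = 129, Q* = 755.
With the subsidy, sellers receive Ps = Pb + 10 for each unit, where Pb is the price buyers pay.
Supply in terms of Pb becomes Qs = -19 + 6(Pb + 10) = 41 + 6Pb. Setting this equal to demand: 1271 - 4Pb = 41 + 6Pb, so Pb = 123.
Sellers receive Ps = 123 + 10 = 133; Q' = 1271 − 4·123 = 779.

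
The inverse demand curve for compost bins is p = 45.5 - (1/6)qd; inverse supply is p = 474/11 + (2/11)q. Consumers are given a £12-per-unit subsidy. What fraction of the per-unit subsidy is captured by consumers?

Consumer share = 11/23

Pre-subsidy: 45.5 - (1/6)q = 474/11 + (2/11)q gives q* = 159/23 and p* = 1020/23.
With the rebate, buyers effectively pay pb = ps − 12, where ps is the price sellers receive.
On the curves, pb = 45.5 - (1/6)q and ps = 474/11 + (2/11)q; the wedge ps − pb = 12 gives 474/11 + (2/11)q − (45.5 - (1/6)q) = 12, so q' = 951/23.
Then pb = 45.5 − (1/6)·(951/23) = 888/23 and ps = 474/11 + (2/11)·(951/23) = 1164/23.
Buyers' price falls by p* − pb = 1020/23 − 888/23 = 132/23; sellers' price rises by ps − p* = 1164/23 − 1020/23 = 144/23.
So consumers capture (132/23)/12 = 11/23 of each unit of subsidy.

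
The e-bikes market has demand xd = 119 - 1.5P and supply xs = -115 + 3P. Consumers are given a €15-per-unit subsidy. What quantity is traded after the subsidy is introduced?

Pre-subsidy: 119 - 1.5P = -115 + 3P gives P* = 52, x* = 41.
With the rebate, buyers effectively pay Pb = Ps − 15, where Ps is the price sellers receive.
Demand in terms of Ps becomes xd = 119 − 1.5(Ps − 15) = 141.5 - 1.5Ps. Setting this equal to supply: 141.5 - 1.5Ps = -115 + 3Ps, so Ps = 57.
Buyers pay Pb = 57 − 15 = 42; x' = -115 + 3·57 = 56.

x' = 56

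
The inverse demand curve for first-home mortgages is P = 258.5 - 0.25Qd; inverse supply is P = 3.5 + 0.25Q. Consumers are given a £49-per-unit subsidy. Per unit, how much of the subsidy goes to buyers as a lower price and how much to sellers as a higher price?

Buyers gain £24.5 per unit; sellers gain £24.5 per unit

Pre-subsidy: 258.5 - 0.25Q = 3.5 + 0.25Q gives Q* = 510 and P* = 131.
With the rebate, buyers effectively pay Pb = Ps − 49, where Ps is the price sellers receive.
On the curves, Pb = 258.5 - 0.25Q and Ps = 3.5 + 0.25Q; the wedge Ps − Pb = 49 gives 3.5 + 0.25Q − (258.5 - 0.25Q) = 49, so Q' = 608.
Then Pb = 258.5 − 0.25·608 = 106.5 and Ps = 3.5 + 0.25·608 = 155.5.
Buyers' price falls by P* − Pb = 131 − 106.5 = 24.5; sellers' price rises by Ps − P* = 155.5 − 131 = 24.5.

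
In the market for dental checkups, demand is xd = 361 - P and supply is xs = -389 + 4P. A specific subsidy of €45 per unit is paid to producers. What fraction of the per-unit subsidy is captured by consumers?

Pre-subsidy: 361 - P = -389 + 4P gives P* = 150, x* = 211.
With the subsidy, sellers receive Ps = Pb + 45 for each unit, where Pb is the price buyers pay.
Supply in terms of Pb becomes xs = -389 + 4(Pb + 45) = -209 + 4Pb. Setting this equal to demand: 361 - Pb = -209 + 4Pb, so Pb = 114.
Sellers receive Ps = 114 + 45 = 159; x' = 361 − 1·114 = 247.
Buyers' price falls by P* − Pb = 150 − 114 = 36; sellers' price rises by Ps − P* = 159 − 150 = 9.
So consumers capture 36/45 = 0.8 of each unit of subsidy.

Consumer share = 0.8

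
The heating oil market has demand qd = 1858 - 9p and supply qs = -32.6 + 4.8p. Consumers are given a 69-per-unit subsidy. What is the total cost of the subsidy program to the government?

Pre-subsidy: 1858 - 9p = -32.6 + 4.8p gives p* = 137, q* = 625.
With the rebate, buyers effectively pay pb = ps − 69, where ps is the price sellers receive.
Demand in terms of ps becomes qd = 1858 − 9(ps − 69) = 2479 - 9ps. Setting this equal to supply: 2479 - 9ps = -32.6 + 4.8ps, so ps = 182.
Buyers pay pb = 182 − 69 = 113; q' = -32.6 + 4.8·182 = 841.
Government outlay = subsidy × quantity = 69 × 841 = 58029.

Government cost = 58029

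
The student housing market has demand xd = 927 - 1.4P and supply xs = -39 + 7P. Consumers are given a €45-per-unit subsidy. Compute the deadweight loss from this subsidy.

Pre-subsidy: 927 - 1.4P = -39 + 7P gives P* = 115, x* = 766.
With the rebate, buyers effectively pay Pb = Ps − 45, where Ps is the price sellers receive.
Demand in terms of Ps becomes xd = 927 − 1.4(Ps − 45) = 990 - 1.4Ps. Setting this equal to supply: 990 - 1.4Ps = -39 + 7Ps, so Ps = 122.5.
Buyers pay Pb = 122.5 − 45 = 77.5; x' = -39 + 7·122.5 = 818.5.
The subsidy expands output by 818.5 − 766 = 52.5 past the efficient level; on those units the gap between marginal cost and willingness to pay runs from 0 up to 45.
DWL = ½ × 45 × 52.5 = 1181.25.

Deadweight loss = €1181.25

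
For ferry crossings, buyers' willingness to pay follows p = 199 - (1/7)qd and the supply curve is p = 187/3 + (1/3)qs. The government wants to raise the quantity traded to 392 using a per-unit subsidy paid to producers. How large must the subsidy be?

Required subsidy s = 50 per unit

At q = 392, from the demand curve buyers pay pb = 199 − (1/7)·392 = 143; from the supply curve sellers need ps = 187/3 + (1/3)·392 = 193.
The subsidy must fill the gap: s = ps − pb = 193 − 143 = 50.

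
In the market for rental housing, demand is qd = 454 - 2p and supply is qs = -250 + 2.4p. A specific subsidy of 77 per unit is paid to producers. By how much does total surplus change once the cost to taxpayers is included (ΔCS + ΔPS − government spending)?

Net change in total surplus = -3234

Pre-subsidy: 454 - 2p = -250 + 2.4p gives p* = 160, q* = 134.
With the subsidy, sellers receive ps = pb + 77 for each unit, where pb is the price buyers pay.
Supply in terms of pb becomes qs = -250 + 2.4(pb + 77) = -65.2 + 2.4pb. Setting this equal to demand: 454 - 2pb = -65.2 + 2.4pb, so pb = 118.
Sellers receive ps = 118 + 77 = 195; q' = 454 − 2·118 = 218.
ΔCS = ½(134 + 218)(160 − 118) = 7392; ΔPS = ½(134 + 218)(195 − 160) = 6160.
Government spending = 77 × 218 = 16786.
Net change = 7392 + 6160 − 16786 = -3234. The loss equals the DWL triangle ½·77·84.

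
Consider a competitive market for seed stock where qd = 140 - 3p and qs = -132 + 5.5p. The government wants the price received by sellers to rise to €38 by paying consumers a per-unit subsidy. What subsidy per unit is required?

At a seller price of 38, quantity supplied is -132 + 5.5·38 = 77.
Buyers absorb 77 only when they pay pb with 140 − 3·pb = 77, i.e. pb = 21.
s = ps − pb = 38 − 21 = 17.

Required subsidy s = €17 per unit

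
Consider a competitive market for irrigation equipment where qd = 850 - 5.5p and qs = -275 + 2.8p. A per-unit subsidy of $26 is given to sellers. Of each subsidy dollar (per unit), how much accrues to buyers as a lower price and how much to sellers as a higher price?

Buyers gain 728/83 per unit; sellers gain 1430/83 per unit

Pre-subsidy: 850 - 5.5p = -275 + 2.8p gives p* = 11250/83, q* = 8675/83.
With the subsidy, sellers receive ps = pb + 26 for each unit, where pb is the price buyers pay.
Supply in terms of pb becomes qs = -275 + 2.8(pb + 26) = -202.2 + 2.8pb. Setting this equal to demand: 850 - 5.5pb = -202.2 + 2.8pb, so pb = 10522/83.
Sellers receive ps = 10522/83 + 26 = 12680/83; q' = 850 − 5.5·(10522/83) = 12679/83.
Buyers' price falls by p* − pb = 11250/83 − 10522/83 = 728/83; sellers' price rises by ps − p* = 12680/83 − 11250/83 = 1430/83.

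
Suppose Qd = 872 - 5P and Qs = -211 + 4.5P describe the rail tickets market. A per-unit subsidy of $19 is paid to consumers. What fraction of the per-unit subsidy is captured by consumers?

Pre-subsidy: 872 - 5P = -211 + 4.5P gives P* = 114, Q* = 302.
With the rebate, buyers effectively pay Pb = Ps − 19, where Ps is the price sellers receive.
Demand in terms of Ps becomes Qd = 872 − 5(Ps − 19) = 967 - 5Ps. Setting this equal to supply: 967 - 5Ps = -211 + 4.5Ps, so Ps = 124.
Buyers pay Pb = 124 − 19 = 105; Q' = -211 + 4.5·124 = 347.
Buyers' price falls by P* − Pb = 114 − 105 = 9; sellers' price rises by Ps − P* = 124 − 114 = 10.
So consumers capture 9/19 = 9/19 of each unit of subsidy.

Consumer share = 9/19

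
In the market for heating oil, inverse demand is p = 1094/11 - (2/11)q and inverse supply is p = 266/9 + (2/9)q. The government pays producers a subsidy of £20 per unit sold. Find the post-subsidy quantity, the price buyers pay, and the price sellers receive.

q' = 222.5; buyers pay £59; sellers receive £79

Pre-subsidy: 1094/11 - (2/11)q = 266/9 + (2/9)q gives q* = 173 and p* = 68.
With the subsidy, sellers receive ps = pb + 20 for each unit, where pb is the price buyers pay.
On the curves, pb = 1094/11 - (2/11)q and ps = 266/9 + (2/9)q; the wedge ps − pb = 20 gives 266/9 + (2/9)q − (1094/11 - (2/11)q) = 20, so q' = 222.5.
Then pb = 1094/11 − (2/11)·222.5 = 59 and ps = 266/9 + (2/9)·222.5 = 79.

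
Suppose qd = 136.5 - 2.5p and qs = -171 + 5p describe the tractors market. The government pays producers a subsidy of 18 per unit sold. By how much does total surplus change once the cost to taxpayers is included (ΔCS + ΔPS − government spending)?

Net change in total surplus = -270

Pre-subsidy: 136.5 - 2.5p = -171 + 5p gives p* = 41, q* = 34.
With the subsidy, sellers receive ps = pb + 18 for each unit, where pb is the price buyers pay.
Supply in terms of pb becomes qs = -171 + 5(pb + 18) = -81 + 5pb. Setting this equal to demand: 136.5 - 2.5pb = -81 + 5pb, so pb = 29.
Sellers receive ps = 29 + 18 = 47; q' = 136.5 − 2.5·29 = 64.
ΔCS = ½(34 + 64)(41 − 29) = 588; ΔPS = ½(34 + 64)(47 − 41) = 294.
Government spending = 18 × 64 = 1152.
Net change = 588 + 294 − 1152 = -270. The loss equals the DWL triangle ½·18·30.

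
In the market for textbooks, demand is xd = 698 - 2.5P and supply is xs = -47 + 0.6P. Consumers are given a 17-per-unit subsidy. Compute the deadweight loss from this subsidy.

Deadweight loss = 4335/62

Pre-subsidy: 698 - 2.5P = -47 + 0.6P gives P* = 7450/31, x* = 3013/31.
With the rebate, buyers effectively pay Pb = Ps − 17, where Ps is the price sellers receive.
Demand in terms of Ps becomes xd = 698 − 2.5(Ps − 17) = 740.5 - 2.5Ps. Setting this equal to supply: 740.5 - 2.5Ps = -47 + 0.6Ps, so Ps = 7875/31.
Buyers pay Pb = 7875/31 − 17 = 7348/31; x' = -47 + 0.6·(7875/31) = 3268/31.
The subsidy expands output by 3268/31 − 3013/31 = 255/31 past the efficient level; on those units the gap between marginal cost and willingness to pay runs from 0 up to 17.
DWL = ½ × 17 × 255/31 = 4335/62.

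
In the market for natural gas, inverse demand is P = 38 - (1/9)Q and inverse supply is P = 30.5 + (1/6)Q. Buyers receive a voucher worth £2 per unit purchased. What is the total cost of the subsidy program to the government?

Government cost = £68.4

Pre-subsidy: 38 - (1/9)Q = 30.5 + (1/6)Q gives Q* = 27 and P* = 35.
With the rebate, buyers effectively pay Pb = Ps − 2, where Ps is the price sellers receive.
On the curves, Pb = 38 - (1/9)Q and Ps = 30.5 + (1/6)Q; the wedge Ps − Pb = 2 gives 30.5 + (1/6)Q − (38 - (1/9)Q) = 2, so Q' = 34.2.
Then Pb = 38 − (1/9)·34.2 = 34.2 and Ps = 30.5 + (1/6)·34.2 = 36.2.
Government outlay = subsidy × quantity = 2 × 34.2 = 68.4.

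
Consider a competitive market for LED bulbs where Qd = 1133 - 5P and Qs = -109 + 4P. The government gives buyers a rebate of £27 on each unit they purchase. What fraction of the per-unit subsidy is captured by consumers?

Consumer share = 4/9

Pre-subsidy: 1133 - 5P = -109 + 4P gives P* = 138, Q* = 443.
With the rebate, buyers effectively pay Pb = Ps − 27, where Ps is the price sellers receive.
Demand in terms of Ps becomes Qd = 1133 − 5(Ps − 27) = 1268 - 5Ps. Setting this equal to supply: 1268 - 5Ps = -109 + 4Ps, so Ps = 153.
Buyers pay Pb = 153 − 27 = 126; Q' = -109 + 4·153 = 503.
Buyers' price falls by P* − Pb = 138 − 126 = 12; sellers' price rises by Ps − P* = 153 − 138 = 15.
So consumers capture 12/27 = 4/9 of each unit of subsidy.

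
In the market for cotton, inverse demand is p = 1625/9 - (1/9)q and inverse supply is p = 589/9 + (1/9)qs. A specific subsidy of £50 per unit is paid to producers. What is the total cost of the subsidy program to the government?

Government cost = £37150

Pre-subsidy: 1625/9 - (1/9)q = 589/9 + (1/9)q gives q* = 518 and p* = 123.
With the subsidy, sellers receive ps = pb + 50 for each unit, where pb is the price buyers pay.
On the curves, pb = 1625/9 - (1/9)q and ps = 589/9 + (1/9)q; the wedge ps − pb = 50 gives 589/9 + (1/9)q − (1625/9 - (1/9)q) = 50, so q' = 743.
Then pb = 1625/9 − (1/9)·743 = 98 and ps = 589/9 + (1/9)·743 = 148.
Government outlay = subsidy × quantity = 50 × 743 = 37150.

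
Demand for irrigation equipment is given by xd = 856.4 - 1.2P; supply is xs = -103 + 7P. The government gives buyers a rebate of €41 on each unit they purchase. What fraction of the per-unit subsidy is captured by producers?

Producer share = 6/41

Pre-subsidy: 856.4 - 1.2P = -103 + 7P gives P* = 117, x* = 716.
With the rebate, buyers effectively pay Pb = Ps − 41, where Ps is the price sellers receive.
Demand in terms of Ps becomes xd = 856.4 − 1.2(Ps − 41) = 905.6 - 1.2Ps. Setting this equal to supply: 905.6 - 1.2Ps = -103 + 7Ps, so Ps = 123.
Buyers pay Pb = 123 − 41 = 82; x' = -103 + 7·123 = 758.
Buyers' price falls by P* − Pb = 117 − 82 = 35; sellers' price rises by Ps − P* = 123 − 117 = 6.
So producers capture 6/41 = 6/41 of each unit of subsidy.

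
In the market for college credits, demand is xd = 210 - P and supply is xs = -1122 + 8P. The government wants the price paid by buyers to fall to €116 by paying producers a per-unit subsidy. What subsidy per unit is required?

At a buyer price of 116, quantity demanded is 210 − 1·116 = 94.
Sellers supply 94 only when they receive Ps with -1122 + 8·Ps = 94, i.e. Ps = 152.
s = Ps − Pb = 152 − 116 = 36.

Required subsidy s = €36 per unit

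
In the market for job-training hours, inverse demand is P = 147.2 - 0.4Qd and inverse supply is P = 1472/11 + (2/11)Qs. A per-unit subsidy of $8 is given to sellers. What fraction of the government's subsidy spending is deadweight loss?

Pre-subsidy: 147.2 - 0.4Q = 1472/11 + (2/11)Q gives Q* = 23 and P* = 138.
With the subsidy, sellers receive Ps = Pb + 8 for each unit, where Pb is the price buyers pay.
On the curves, Pb = 147.2 - 0.4Q and Ps = 1472/11 + (2/11)Q; the wedge Ps − Pb = 8 gives 1472/11 + (2/11)Q − (147.2 - 0.4Q) = 8, so Q' = 36.75.
Then Pb = 147.2 − 0.4·36.75 = 132.5 and Ps = 1472/11 + (2/11)·36.75 = 140.5.
ΔCS = ½(23 + 36.75)(138 − 132.5) = 164.3125; ΔPS = ½(23 + 36.75)(140.5 − 138) = 74.6875.
Government spending = 8 × 36.75 = 294.
DWL = ½ × 8 × (36.75 − 23) = 55; fraction = 55 / 294 = 55/294.

DWL / government spending = 55/294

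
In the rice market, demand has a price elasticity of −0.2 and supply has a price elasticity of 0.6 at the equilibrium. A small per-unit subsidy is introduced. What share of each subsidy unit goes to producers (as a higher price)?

For a small subsidy around the equilibrium, the benefit split depends on the relative slopes, which at a point are proportional to the elasticities.
Buyer share = εs/(εs + |εd|) = 0.6/(0.6 + 0.2) = 0.75; seller share = |εd|/(εs + |εd|) = 0.25.
So producers capture 0.25 of the subsidy.

Producer share = 0.25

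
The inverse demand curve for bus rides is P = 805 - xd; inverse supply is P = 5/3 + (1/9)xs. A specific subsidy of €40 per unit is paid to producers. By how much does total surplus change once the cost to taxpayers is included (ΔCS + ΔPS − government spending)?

Net change in total surplus = -€720

Pre-subsidy: 805 - x = 5/3 + (1/9)x gives x* = 723 and P* = 82.
With the subsidy, sellers receive Ps = Pb + 40 for each unit, where Pb is the price buyers pay.
On the curves, Pb = 805 - x and Ps = 5/3 + (1/9)x; the wedge Ps − Pb = 40 gives 5/3 + (1/9)x − (805 - x) = 40, so x' = 759.
Then Pb = 805 − 1·759 = 46 and Ps = 5/3 + (1/9)·759 = 86.
ΔCS = ½(723 + 759)(82 − 46) = 26676; ΔPS = ½(723 + 759)(86 − 82) = 2964.
Government spending = 40 × 759 = 30360.
Net change = 26676 + 2964 − 30360 = -720. The loss equals the DWL triangle ½·40·36.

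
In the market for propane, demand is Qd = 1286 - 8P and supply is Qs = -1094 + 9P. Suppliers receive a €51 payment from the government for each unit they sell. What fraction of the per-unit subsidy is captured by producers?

Producer share = 8/17

Pre-subsidy: 1286 - 8P = -1094 + 9P gives P* = 140, Q* = 166.
With the subsidy, sellers receive Ps = Pb + 51 for each unit, where Pb is the price buyers pay.
Supply in terms of Pb becomes Qs = -1094 + 9(Pb + 51) = -635 + 9Pb. Setting this equal to demand: 1286 - 8Pb = -635 + 9Pb, so Pb = 113.
Sellers receive Ps = 113 + 51 = 164; Q' = 1286 − 8·113 = 382.
Buyers' price falls by P* − Pb = 140 − 113 = 27; sellers' price rises by Ps − P* = 164 − 140 = 24.
So producers capture 24/51 = 8/17 of each unit of subsidy.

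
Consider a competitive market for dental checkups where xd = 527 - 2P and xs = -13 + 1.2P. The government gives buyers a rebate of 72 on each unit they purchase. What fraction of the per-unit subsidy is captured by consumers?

Consumer share = 0.375

Pre-subsidy: 527 - 2P = -13 + 1.2P gives P* = 168.75, x* = 189.5.
With the rebate, buyers effectively pay Pb = Ps − 72, where Ps is the price sellers receive.
Demand in terms of Ps becomes xd = 527 − 2(Ps − 72) = 671 - 2Ps. Setting this equal to supply: 671 - 2Ps = -13 + 1.2Ps, so Ps = 213.75.
Buyers pay Pb = 213.75 − 72 = 141.75; x' = -13 + 1.2·213.75 = 243.5.
Buyers' price falls by P* − Pb = 168.75 − 141.75 = 27; sellers' price rises by Ps − P* = 213.75 − 168.75 = 45.
So consumers capture 27/72 = 0.375 of each unit of subsidy.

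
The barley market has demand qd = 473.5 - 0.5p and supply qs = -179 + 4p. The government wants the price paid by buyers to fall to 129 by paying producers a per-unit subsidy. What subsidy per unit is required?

Required subsidy s = 18 per unit

At a buyer price of 129, quantity demanded is 473.5 − 0.5·129 = 409.
Sellers supply 409 only when they receive ps with -179 + 4·ps = 409, i.e. ps = 147.
s = ps − pb = 147 − 129 = 18.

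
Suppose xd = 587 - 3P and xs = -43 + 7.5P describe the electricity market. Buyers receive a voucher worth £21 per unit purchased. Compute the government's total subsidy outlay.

Government cost = £9492

Pre-subsidy: 587 - 3P = -43 + 7.5P gives P* = 60, x* = 407.
With the rebate, buyers effectively pay Pb = Ps − 21, where Ps is the price sellers receive.
Demand in terms of Ps becomes xd = 587 − 3(Ps − 21) = 650 - 3Ps. Setting this equal to supply: 650 - 3Ps = -43 + 7.5Ps, so Ps = 66.
Buyers pay Pb = 66 − 21 = 45; x' = -43 + 7.5·66 = 452.
Government outlay = subsidy × quantity = 21 × 452 = 9492.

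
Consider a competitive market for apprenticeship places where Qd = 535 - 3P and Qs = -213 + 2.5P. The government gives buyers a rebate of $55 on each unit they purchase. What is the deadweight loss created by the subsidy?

Pre-subsidy: 535 - 3P = -213 + 2.5P gives P* = 136, Q* = 127.
With the rebate, buyers effectively pay Pb = Ps − 55, where Ps is the price sellers receive.
Demand in terms of Ps becomes Qd = 535 − 3(Ps − 55) = 700 - 3Ps. Setting this equal to supply: 700 - 3Ps = -213 + 2.5Ps, so Ps = 166.
Buyers pay Pb = 166 − 55 = 111; Q' = -213 + 2.5·166 = 202.
The subsidy expands output by 202 − 127 = 75 past the efficient level; on those units the gap between marginal cost and willingness to pay runs from 0 up to 55.
DWL = ½ × 55 × 75 = 2062.5.

Deadweight loss = $2062.5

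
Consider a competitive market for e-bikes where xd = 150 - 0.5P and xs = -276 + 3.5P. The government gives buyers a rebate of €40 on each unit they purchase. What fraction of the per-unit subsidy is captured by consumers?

Consumer share = 0.875

Pre-subsidy: 150 - 0.5P = -276 + 3.5P gives P* = 106.5, x* = 96.75.
With the rebate, buyers effectively pay Pb = Ps − 40, where Ps is the price sellers receive.
Demand in terms of Ps becomes xd = 150 − 0.5(Ps − 40) = 170 - 0.5Ps. Setting this equal to supply: 170 - 0.5Ps = -276 + 3.5Ps, so Ps = 111.5.
Buyers pay Pb = 111.5 − 40 = 71.5; x' = -276 + 3.5·111.5 = 114.25.
Buyers' price falls by P* − Pb = 106.5 − 71.5 = 35; sellers' price rises by Ps − P* = 111.5 − 106.5 = 5.
So consumers capture 35/40 = 0.875 of each unit of subsidy.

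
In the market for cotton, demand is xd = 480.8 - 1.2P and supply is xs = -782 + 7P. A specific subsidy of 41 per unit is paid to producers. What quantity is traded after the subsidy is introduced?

x' = 338

Pre-subsidy: 480.8 - 1.2P = -782 + 7P gives P* = 154, x* = 296.
With the subsidy, sellers receive Ps = Pb + 41 for each unit, where Pb is the price buyers pay.
Supply in terms of Pb becomes xs = -782 + 7(Pb + 41) = -495 + 7Pb. Setting this equal to demand: 480.8 - 1.2Pb = -495 + 7Pb, so Pb = 119.
Sellers receive Ps = 119 + 41 = 160; x' = 480.8 − 1.2·119 = 338.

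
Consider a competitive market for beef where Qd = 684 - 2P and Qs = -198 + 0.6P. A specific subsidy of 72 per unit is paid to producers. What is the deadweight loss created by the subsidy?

Pre-subsidy: 684 - 2P = -198 + 0.6P gives P* = 4410/13, Q* = 72/13.
With the subsidy, sellers receive Ps = Pb + 72 for each unit, where Pb is the price buyers pay.
Supply in terms of Pb becomes Qs = -198 + 0.6(Pb + 72) = -154.8 + 0.6Pb. Setting this equal to demand: 684 - 2Pb = -154.8 + 0.6Pb, so Pb = 4194/13.
Sellers receive Ps = 4194/13 + 72 = 5130/13; Q' = 684 − 2·(4194/13) = 504/13.
The subsidy expands output by 504/13 − 72/13 = 432/13 past the efficient level; on those units the gap between marginal cost and willingness to pay runs from 0 up to 72.
DWL = ½ × 72 × 432/13 = 15552/13.

Deadweight loss = 15552/13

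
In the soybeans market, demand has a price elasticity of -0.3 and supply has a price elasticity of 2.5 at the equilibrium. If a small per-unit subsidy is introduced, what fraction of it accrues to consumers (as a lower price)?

Consumer share = 25/28

For a small subsidy around the equilibrium, the benefit split depends on the relative slopes, which at a point are proportional to the elasticities.
Buyer share = εs/(εs + |εd|) = 2.5/(2.5 + 0.3) = 25/28; seller share = |εd|/(εs + |εd|) = 3/28.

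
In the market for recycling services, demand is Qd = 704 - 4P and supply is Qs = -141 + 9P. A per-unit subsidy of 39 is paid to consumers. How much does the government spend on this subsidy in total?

Government cost = 21528

Pre-subsidy: 704 - 4P = -141 + 9P gives P* = 65, Q* = 444.
With the rebate, buyers effectively pay Pb = Ps − 39, where Ps is the price sellers receive.
Demand in terms of Ps becomes Qd = 704 − 4(Ps − 39) = 860 - 4Ps. Setting this equal to supply: 860 - 4Ps = -141 + 9Ps, so Ps = 77.
Buyers pay Pb = 77 − 39 = 38; Q' = -141 + 9·77 = 552.
Government outlay = subsidy × quantity = 39 × 552 = 21528.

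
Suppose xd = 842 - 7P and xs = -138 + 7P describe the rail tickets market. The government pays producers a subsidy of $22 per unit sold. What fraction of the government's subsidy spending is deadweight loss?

DWL / government spending = 7/78

Pre-subsidy: 842 - 7P = -138 + 7P gives P* = 70, x* = 352.
With the subsidy, sellers receive Ps = Pb + 22 for each unit, where Pb is the price buyers pay.
Supply in terms of Pb becomes xs = -138 + 7(Pb + 22) = 16 + 7Pb. Setting this equal to demand: 842 - 7Pb = 16 + 7Pb, so Pb = 59.
Sellers receive Ps = 59 + 22 = 81; x' = 842 − 7·59 = 429.
ΔCS = ½(352 + 429)(70 − 59) = 4295.5; ΔPS = ½(352 + 429)(81 − 70) = 4295.5.
Government spending = 22 × 429 = 9438.
DWL = ½ × 22 × (429 − 352) = 847; fraction = 847 / 9438 = 7/78.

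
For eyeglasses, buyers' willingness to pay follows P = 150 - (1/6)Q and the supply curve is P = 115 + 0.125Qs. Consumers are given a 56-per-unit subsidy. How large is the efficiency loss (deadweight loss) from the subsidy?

Pre-subsidy: 150 - (1/6)Q = 115 + 0.125Q gives Q* = 120 and P* = 130.
With the rebate, buyers effectively pay Pb = Ps − 56, where Ps is the price sellers receive.
On the curves, Pb = 150 - (1/6)Q and Ps = 115 + 0.125Q; the wedge Ps − Pb = 56 gives 115 + 0.125Q − (150 - (1/6)Q) = 56, so Q' = 312.
Then Pb = 150 − (1/6)·312 = 98 and Ps = 115 + 0.125·312 = 154.
The subsidy expands output by 312 − 120 = 192 past the efficient level; on those units the gap between marginal cost and willingness to pay runs from 0 up to 56.
DWL = ½ × 56 × 192 = 5376.

Deadweight loss = 5376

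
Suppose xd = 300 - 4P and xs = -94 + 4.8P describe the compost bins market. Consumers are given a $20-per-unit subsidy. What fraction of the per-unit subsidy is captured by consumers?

Consumer share = 6/11

Pre-subsidy: 300 - 4P = -94 + 4.8P gives P* = 985/22, x* = 1330/11.
With the rebate, buyers effectively pay Pb = Ps − 20, where Ps is the price sellers receive.
Demand in terms of Ps becomes xd = 300 − 4(Ps − 20) = 380 - 4Ps. Setting this equal to supply: 380 - 4Ps = -94 + 4.8Ps, so Ps = 1185/22.
Buyers pay Pb = 1185/22 − 20 = 745/22; x' = -94 + 4.8·(1185/22) = 1810/11.
Buyers' price falls by P* − Pb = 985/22 − 745/22 = 120/11; sellers' price rises by Ps − P* = 1185/22 − 985/22 = 100/11.
So consumers capture (120/11)/20 = 6/11 of each unit of subsidy.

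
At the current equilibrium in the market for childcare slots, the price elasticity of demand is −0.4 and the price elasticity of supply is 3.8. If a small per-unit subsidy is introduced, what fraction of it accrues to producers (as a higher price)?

For a small subsidy around the equilibrium, the benefit split depends on the relative slopes, which at a point are proportional to the elasticities.
Buyer share = εs/(εs + |εd|) = 3.8/(3.8 + 0.4) = 19/21; seller share = |εd|/(εs + |εd|) = 2/21.
So producers capture 2/21 of the subsidy.

Producer share = 2/21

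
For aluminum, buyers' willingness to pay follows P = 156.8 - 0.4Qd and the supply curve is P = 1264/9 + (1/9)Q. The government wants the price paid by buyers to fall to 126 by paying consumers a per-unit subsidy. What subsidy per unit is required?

At a buyer price of 126, quantity demanded is 392 − 2.5·126 = 77.
Sellers supply 77 only when they receive Ps = 1264/9 + (1/9)·77 = 149.
s = Ps − Pb = 149 − 126 = 23.

Required subsidy s = 23 per unit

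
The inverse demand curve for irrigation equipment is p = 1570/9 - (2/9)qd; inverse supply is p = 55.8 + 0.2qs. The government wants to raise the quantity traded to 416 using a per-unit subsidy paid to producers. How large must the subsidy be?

At q = 416, from the demand curve buyers pay pb = 1570/9 − (2/9)·416 = 82; from the supply curve sellers need ps = 55.8 + 0.2·416 = 139.
The subsidy must fill the gap: s = ps − pb = 139 − 82 = 57.

Required subsidy s = 57 per unit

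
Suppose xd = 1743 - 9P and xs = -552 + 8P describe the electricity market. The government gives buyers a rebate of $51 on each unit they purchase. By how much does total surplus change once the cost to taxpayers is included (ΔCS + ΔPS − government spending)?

Pre-subsidy: 1743 - 9P = -552 + 8P gives P* = 135, x* = 528.
With the rebate, buyers effectively pay Pb = Ps − 51, where Ps is the price sellers receive.
Demand in terms of Ps becomes xd = 1743 − 9(Ps − 51) = 2202 - 9Ps. Setting this equal to supply: 2202 - 9Ps = -552 + 8Ps, so Ps = 162.
Buyers pay Pb = 162 − 51 = 111; x' = -552 + 8·162 = 744.
ΔCS = ½(528 + 744)(135 − 111) = 15264; ΔPS = ½(528 + 744)(162 − 135) = 17172.
Government spending = 51 × 744 = 37944.
Net change = 15264 + 17172 − 37944 = -5508. The loss equals the DWL triangle ½·51·216.

Net change in total surplus = -$5508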